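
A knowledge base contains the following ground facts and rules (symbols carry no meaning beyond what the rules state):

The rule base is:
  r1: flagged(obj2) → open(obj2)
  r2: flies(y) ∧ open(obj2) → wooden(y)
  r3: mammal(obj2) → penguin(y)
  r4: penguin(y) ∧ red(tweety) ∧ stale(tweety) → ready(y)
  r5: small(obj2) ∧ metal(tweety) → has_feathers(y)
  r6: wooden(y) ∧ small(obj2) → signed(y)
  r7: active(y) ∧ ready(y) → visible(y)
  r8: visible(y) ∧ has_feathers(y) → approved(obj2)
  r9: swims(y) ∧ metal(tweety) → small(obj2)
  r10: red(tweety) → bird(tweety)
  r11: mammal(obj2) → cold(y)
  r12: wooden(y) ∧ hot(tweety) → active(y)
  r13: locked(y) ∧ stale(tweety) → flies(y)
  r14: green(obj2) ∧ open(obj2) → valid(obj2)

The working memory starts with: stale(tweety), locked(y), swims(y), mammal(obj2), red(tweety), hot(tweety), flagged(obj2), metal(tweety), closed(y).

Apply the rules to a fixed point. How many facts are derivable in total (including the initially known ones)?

22

Round 1 fires r1, r3, r9, r10, r11, r13, giving open(obj2), penguin(y), small(obj2), bird(tweety), cold(y), flies(y).
Round 2 fires r2, r4, r5, giving wooden(y), ready(y), has_feathers(y).
Round 3 fires r6, r12, giving signed(y), active(y).
Round 4 fires r7, giving visible(y).
Round 5 fires r8, giving approved(obj2).
Closure: {active(y), approved(obj2), bird(tweety), closed(y), cold(y), flagged(obj2), flies(y), has_feathers(y), hot(tweety), locked(y), mammal(obj2), metal(tweety), open(obj2), penguin(y), ready(y), red(tweety), signed(y), small(obj2), stale(tweety), swims(y), visible(y), wooden(y)} — 22 facts.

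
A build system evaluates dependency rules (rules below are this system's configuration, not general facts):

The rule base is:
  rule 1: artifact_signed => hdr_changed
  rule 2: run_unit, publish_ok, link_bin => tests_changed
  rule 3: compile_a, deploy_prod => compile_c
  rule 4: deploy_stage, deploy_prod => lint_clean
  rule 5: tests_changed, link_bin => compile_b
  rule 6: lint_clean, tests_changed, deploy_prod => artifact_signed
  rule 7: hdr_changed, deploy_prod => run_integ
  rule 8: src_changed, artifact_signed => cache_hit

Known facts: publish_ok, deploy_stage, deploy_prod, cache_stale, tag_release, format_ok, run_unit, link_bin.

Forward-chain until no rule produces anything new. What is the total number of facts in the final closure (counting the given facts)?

14

Round 1 — rule 2, rule 4, derive tests_changed, lint_clean.
Round 2 — rule 5, rule 6, derive compile_b, artifact_signed.
Round 3 — rule 1, derive hdr_changed.
Round 4 — rule 7, derive run_integ.
Closure: {artifact_signed, cache_stale, compile_b, deploy_prod, deploy_stage, format_ok, hdr_changed, link_bin, lint_clean, publish_ok, run_integ, run_unit, tag_release, tests_changed} — 14 facts.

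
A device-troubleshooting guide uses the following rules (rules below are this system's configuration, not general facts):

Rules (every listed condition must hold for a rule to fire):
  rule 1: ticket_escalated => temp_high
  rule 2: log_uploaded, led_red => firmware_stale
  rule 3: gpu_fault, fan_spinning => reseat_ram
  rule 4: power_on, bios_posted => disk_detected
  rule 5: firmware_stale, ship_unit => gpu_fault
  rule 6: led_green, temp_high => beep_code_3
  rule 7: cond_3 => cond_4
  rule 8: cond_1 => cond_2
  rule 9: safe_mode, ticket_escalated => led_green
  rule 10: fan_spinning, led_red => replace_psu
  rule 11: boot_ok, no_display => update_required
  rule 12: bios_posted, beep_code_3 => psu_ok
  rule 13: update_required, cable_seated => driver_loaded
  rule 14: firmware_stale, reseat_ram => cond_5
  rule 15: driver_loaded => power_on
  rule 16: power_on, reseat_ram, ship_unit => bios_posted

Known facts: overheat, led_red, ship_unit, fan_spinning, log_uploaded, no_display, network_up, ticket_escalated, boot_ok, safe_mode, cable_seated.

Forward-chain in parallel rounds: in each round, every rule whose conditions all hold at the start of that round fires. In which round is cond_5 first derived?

4

Round 1 fires rule 1, rule 2, rule 9, rule 10, rule 11, giving temp_high, firmware_stale, led_green, replace_psu, update_required.
Round 2 fires rule 5, rule 6, rule 13, giving gpu_fault, beep_code_3, driver_loaded.
Round 3 fires rule 3, rule 15, giving reseat_ram, power_on.
Round 4 fires rule 14, rule 16, giving cond_5, bios_posted.
cond_5 first appears in round 4.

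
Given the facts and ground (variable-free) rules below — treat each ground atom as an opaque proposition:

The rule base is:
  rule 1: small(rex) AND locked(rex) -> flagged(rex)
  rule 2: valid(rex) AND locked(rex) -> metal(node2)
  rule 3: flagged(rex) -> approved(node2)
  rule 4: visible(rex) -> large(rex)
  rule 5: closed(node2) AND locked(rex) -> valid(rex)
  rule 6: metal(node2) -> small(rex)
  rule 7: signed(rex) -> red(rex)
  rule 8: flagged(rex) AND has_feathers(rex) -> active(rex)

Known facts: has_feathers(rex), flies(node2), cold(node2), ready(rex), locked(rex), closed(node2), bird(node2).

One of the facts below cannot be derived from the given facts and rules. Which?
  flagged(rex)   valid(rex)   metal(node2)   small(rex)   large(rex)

large(rex)

Round 1 — rule 5, derive valid(rex).
Round 2 — rule 2, derive metal(node2).
Round 3 — rule 6, derive small(rex).
Round 4 — rule 1, derive flagged(rex).
Round 5 — rule 3, rule 8, derive approved(node2), active(rex).
Derived: flagged(rex) (round 4), small(rex) (round 3), metal(node2) (round 2), valid(rex) (round 1). large(rex) never appears in any round.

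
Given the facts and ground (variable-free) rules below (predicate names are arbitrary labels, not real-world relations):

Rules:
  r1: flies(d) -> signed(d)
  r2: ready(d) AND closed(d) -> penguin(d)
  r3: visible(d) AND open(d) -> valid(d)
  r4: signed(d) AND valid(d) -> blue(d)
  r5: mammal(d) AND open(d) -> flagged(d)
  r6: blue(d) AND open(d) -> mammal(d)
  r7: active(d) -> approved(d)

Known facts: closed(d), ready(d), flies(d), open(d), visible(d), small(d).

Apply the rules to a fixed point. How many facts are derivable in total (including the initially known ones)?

12

Round 1 fires r1, r2, r3, giving signed(d), penguin(d), valid(d).
Round 2 fires r4, giving blue(d).
Round 3 fires r6, giving mammal(d).
Round 4 fires r5, giving flagged(d).
Closure: {blue(d), closed(d), flagged(d), flies(d), mammal(d), open(d), penguin(d), ready(d), signed(d), small(d), valid(d), visible(d)} — 12 facts.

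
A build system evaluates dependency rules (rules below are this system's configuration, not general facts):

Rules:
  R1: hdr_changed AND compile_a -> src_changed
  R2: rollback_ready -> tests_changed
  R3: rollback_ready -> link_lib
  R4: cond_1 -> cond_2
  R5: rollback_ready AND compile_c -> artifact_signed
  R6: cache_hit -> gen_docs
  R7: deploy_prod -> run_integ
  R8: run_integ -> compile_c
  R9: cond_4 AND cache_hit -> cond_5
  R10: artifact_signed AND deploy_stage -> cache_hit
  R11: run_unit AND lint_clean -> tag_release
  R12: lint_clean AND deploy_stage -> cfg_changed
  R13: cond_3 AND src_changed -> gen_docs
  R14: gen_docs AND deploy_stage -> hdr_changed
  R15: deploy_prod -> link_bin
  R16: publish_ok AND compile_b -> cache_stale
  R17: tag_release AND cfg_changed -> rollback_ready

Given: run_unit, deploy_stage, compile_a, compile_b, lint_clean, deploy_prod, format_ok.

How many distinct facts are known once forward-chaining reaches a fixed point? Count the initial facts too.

[1] R7 [deploy_prod -> run_integ]; R11 [run_unit AND lint_clean -> tag_release]; R12 [lint_clean AND deploy_stage -> cfg_changed]; R15 [deploy_prod -> link_bin]. ⇒ new: run_integ, tag_release, cfg_changed, link_bin.
[2] R8 [run_integ -> compile_c]; R17 [tag_release AND cfg_changed -> rollback_ready]. ⇒ new: compile_c, rollback_ready.
[3] R2 [rollback_ready -> tests_changed]; R3 [rollback_ready -> link_lib]; R5 [rollback_ready AND compile_c -> artifact_signed]. ⇒ new: tests_changed, link_lib, artifact_signed.
[4] R10 [artifact_signed AND deploy_stage -> cache_hit]. ⇒ new: cache_hit.
[5] R6 [cache_hit -> gen_docs]. ⇒ new: gen_docs.
[6] R14 [gen_docs AND deploy_stage -> hdr_changed]. ⇒ new: hdr_changed.
[7] R1 [hdr_changed AND compile_a -> src_changed]. ⇒ new: src_changed.
Closure: {artifact_signed, cache_hit, cfg_changed, compile_a, compile_b, compile_c, deploy_prod, deploy_stage, format_ok, gen_docs, hdr_changed, link_bin, link_lib, lint_clean, rollback_ready, run_integ, run_unit, src_changed, tag_release, tests_changed} — 20 facts.

20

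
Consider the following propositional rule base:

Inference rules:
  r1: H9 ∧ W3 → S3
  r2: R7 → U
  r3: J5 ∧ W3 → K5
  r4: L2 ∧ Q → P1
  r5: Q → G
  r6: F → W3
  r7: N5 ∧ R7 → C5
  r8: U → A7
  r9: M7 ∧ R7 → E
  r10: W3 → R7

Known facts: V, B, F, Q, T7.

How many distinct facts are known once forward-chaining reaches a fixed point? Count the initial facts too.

Round 1: r5 [Q → G]; r6 [F → W3]. Adds G, W3.
Round 2: r10 [W3 → R7]. Adds R7.
Round 3: r2 [R7 → U]. Adds U.
Round 4: r8 [U → A7]. Adds A7.
Closure: {A7, B, F, G, Q, R7, T7, U, V, W3} — 10 facts.

10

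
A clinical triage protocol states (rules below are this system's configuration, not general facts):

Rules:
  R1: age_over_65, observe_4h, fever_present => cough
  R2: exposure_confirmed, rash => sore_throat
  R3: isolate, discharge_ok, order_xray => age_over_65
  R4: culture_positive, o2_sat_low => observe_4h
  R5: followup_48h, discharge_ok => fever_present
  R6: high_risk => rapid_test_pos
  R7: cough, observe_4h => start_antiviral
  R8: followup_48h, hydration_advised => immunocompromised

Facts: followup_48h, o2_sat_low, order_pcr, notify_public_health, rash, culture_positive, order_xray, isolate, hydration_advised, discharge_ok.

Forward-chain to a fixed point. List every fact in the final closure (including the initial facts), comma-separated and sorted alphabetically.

[1] R3 [isolate, discharge_ok, order_xray => age_over_65]; R4 [culture_positive, o2_sat_low => observe_4h]; R5 [followup_48h, discharge_ok => fever_present]; R8 [followup_48h, hydration_advised => immunocompromised]. ⇒ new: age_over_65, observe_4h, fever_present, immunocompromised.
[2] R1 [age_over_65, observe_4h, fever_present => cough]. ⇒ new: cough.
[3] R7 [cough, observe_4h => start_antiviral]. ⇒ new: start_antiviral.

age_over_65, cough, culture_positive, discharge_ok, fever_present, followup_48h, hydration_advised, immunocompromised, isolate, notify_public_health, o2_sat_low, observe_4h, order_pcr, order_xray, rash, start_antiviral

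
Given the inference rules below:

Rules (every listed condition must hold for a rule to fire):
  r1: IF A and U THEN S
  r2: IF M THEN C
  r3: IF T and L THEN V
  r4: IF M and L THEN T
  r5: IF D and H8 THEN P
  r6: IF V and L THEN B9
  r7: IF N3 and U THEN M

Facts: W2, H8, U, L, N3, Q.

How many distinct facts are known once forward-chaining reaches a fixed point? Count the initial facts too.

Round 1: r7 [IF N3 and U THEN M]. New: M.
Round 2: r2 [IF M THEN C]; r4 [IF M and L THEN T]. New: C, T.
Round 3: r3 [IF T and L THEN V]. New: V.
Round 4: r6 [IF V and L THEN B9]. New: B9.
Closure: {B9, C, H8, L, M, N3, Q, T, U, V, W2} — 11 facts.

11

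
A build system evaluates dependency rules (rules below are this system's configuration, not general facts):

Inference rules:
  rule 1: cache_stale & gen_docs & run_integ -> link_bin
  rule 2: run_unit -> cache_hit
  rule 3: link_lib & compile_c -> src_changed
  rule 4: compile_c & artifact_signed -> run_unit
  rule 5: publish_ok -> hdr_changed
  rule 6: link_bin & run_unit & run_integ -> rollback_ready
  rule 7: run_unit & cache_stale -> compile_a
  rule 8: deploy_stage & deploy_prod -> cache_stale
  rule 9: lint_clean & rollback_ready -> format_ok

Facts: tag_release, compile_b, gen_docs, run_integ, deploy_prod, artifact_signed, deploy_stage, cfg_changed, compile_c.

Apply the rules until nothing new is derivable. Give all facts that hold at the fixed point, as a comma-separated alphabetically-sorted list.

Round 1 fires rule 4, rule 8, giving run_unit, cache_stale.
Round 2 fires rule 1, rule 2, rule 7, giving link_bin, cache_hit, compile_a.
Round 3 fires rule 6, giving rollback_ready.

artifact_signed, cache_hit, cache_stale, cfg_changed, compile_a, compile_b, compile_c, deploy_prod, deploy_stage, gen_docs, link_bin, rollback_ready, run_integ, run_unit, tag_release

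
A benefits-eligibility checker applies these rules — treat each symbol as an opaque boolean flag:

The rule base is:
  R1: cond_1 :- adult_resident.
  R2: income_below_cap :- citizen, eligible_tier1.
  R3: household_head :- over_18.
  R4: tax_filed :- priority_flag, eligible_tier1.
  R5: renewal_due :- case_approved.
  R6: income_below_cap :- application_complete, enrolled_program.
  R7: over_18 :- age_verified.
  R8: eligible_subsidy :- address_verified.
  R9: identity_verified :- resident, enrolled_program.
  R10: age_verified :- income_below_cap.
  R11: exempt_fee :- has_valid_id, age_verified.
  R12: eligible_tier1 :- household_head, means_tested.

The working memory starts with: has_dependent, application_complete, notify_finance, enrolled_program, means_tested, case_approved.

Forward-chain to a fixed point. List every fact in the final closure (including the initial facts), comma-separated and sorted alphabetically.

age_verified, application_complete, case_approved, eligible_tier1, enrolled_program, has_dependent, household_head, income_below_cap, means_tested, notify_finance, over_18, renewal_due

Round 1: R5 [renewal_due :- case_approved.]; R6 [income_below_cap :- application_complete, enrolled_program.]. New: renewal_due, income_below_cap.
Round 2: R10 [age_verified :- income_below_cap.]. New: age_verified.
Round 3: R7 [over_18 :- age_verified.]. New: over_18.
Round 4: R3 [household_head :- over_18.]. New: household_head.
Round 5: R12 [eligible_tier1 :- household_head, means_tested.]. New: eligible_tier1.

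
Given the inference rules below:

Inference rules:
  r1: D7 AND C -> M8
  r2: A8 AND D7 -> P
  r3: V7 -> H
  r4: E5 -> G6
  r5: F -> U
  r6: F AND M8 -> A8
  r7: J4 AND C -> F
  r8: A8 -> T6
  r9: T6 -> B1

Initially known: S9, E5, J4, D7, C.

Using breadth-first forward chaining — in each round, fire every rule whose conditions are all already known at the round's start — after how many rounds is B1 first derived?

4

Round 1: r1 [D7 AND C -> M8]; r4 [E5 -> G6]; r7 [J4 AND C -> F]. New: M8, G6, F.
Round 2: r5 [F -> U]; r6 [F AND M8 -> A8]. New: U, A8.
Round 3: r2 [A8 AND D7 -> P]; r8 [A8 -> T6]. New: P, T6.
Round 4: r9 [T6 -> B1]. New: B1.
B1 first appears in round 4.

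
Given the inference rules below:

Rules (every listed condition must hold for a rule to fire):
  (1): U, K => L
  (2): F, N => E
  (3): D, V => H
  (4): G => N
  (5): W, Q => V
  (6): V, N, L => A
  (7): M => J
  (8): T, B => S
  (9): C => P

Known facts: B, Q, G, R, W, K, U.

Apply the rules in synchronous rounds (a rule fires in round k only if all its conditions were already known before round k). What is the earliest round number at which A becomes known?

Round 1 fires (1), (4), (5), giving L, N, V.
Round 2 fires (6), giving A.
A first appears in round 2.

2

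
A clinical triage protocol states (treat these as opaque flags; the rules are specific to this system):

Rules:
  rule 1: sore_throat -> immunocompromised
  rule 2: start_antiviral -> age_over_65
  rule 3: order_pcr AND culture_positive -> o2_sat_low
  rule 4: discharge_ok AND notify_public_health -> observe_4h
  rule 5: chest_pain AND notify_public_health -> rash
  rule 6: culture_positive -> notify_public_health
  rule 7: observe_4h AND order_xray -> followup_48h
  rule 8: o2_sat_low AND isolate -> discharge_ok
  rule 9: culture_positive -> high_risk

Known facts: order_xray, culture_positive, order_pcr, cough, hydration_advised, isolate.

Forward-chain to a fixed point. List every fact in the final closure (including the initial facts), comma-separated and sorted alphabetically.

Round 1 — rule 3, rule 6, rule 9, derive o2_sat_low, notify_public_health, high_risk.
Round 2 — rule 8, derive discharge_ok.
Round 3 — rule 4, derive observe_4h.
Round 4 — rule 7, derive followup_48h.

cough, culture_positive, discharge_ok, followup_48h, high_risk, hydration_advised, isolate, notify_public_health, o2_sat_low, observe_4h, order_pcr, order_xray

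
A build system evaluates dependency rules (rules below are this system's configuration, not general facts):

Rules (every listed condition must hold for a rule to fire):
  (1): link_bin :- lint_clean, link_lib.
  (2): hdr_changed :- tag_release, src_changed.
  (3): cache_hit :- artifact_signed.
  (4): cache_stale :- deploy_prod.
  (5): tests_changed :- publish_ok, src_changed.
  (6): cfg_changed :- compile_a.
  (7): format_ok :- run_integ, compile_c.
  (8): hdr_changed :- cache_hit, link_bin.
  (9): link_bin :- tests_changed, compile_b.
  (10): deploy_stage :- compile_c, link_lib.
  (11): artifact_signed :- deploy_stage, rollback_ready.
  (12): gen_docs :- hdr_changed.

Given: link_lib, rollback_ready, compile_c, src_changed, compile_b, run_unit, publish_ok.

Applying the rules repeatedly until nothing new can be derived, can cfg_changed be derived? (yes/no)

Round 1 fires (5), (10), giving tests_changed, deploy_stage.
Round 2 fires (9), (11), giving link_bin, artifact_signed.
Round 3 fires (3), giving cache_hit.
Round 4 fires (8), giving hdr_changed.
Round 5 fires (12), giving gen_docs.
Fixed point reached. cfg_changed is concluded only by (6); (6) needs compile_a (never derived).

no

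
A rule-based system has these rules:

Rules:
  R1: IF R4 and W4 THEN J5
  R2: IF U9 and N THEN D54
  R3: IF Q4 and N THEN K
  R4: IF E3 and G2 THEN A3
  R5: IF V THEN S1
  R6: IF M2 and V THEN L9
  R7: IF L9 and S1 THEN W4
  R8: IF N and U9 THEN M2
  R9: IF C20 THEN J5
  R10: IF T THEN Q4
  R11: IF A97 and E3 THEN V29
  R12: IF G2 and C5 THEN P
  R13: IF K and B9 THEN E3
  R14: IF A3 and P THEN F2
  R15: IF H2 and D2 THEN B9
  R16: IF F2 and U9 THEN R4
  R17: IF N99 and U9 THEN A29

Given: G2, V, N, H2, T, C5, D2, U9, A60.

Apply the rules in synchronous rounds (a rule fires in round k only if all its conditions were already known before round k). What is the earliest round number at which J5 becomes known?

7

Round 1: R2 [IF U9 and N THEN D54]; R5 [IF V THEN S1]; R8 [IF N and U9 THEN M2]; R10 [IF T THEN Q4]; R12 [IF G2 and C5 THEN P]; R15 [IF H2 and D2 THEN B9]. New: D54, S1, M2, Q4, P, B9.
Round 2: R3 [IF Q4 and N THEN K]; R6 [IF M2 and V THEN L9]. New: K, L9.
Round 3: R7 [IF L9 and S1 THEN W4]; R13 [IF K and B9 THEN E3]. New: W4, E3.
Round 4: R4 [IF E3 and G2 THEN A3]. New: A3.
Round 5: R14 [IF A3 and P THEN F2]. New: F2.
Round 6: R16 [IF F2 and U9 THEN R4]. New: R4.
Round 7: R1 [IF R4 and W4 THEN J5]. New: J5.
J5 first appears in round 7.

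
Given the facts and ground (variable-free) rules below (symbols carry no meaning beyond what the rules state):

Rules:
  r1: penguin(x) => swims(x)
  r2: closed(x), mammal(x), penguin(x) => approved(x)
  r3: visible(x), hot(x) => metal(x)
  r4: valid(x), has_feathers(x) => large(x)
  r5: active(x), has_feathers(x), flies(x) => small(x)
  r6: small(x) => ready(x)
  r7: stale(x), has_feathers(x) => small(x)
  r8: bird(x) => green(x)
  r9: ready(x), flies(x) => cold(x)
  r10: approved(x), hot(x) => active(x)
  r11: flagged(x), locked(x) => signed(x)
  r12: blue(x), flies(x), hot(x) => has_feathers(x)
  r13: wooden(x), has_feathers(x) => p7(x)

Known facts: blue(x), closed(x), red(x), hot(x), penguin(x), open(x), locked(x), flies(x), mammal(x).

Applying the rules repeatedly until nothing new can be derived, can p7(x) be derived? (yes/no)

no

Round 1 fires r1, r2, r12, giving swims(x), approved(x), has_feathers(x).
Round 2 fires r10, giving active(x).
Round 3 fires r5, giving small(x).
Round 4 fires r6, giving ready(x).
Round 5 fires r9, giving cold(x).
Fixed point reached. p7(x) is concluded only by r13; r13 needs wooden(x) (never derived).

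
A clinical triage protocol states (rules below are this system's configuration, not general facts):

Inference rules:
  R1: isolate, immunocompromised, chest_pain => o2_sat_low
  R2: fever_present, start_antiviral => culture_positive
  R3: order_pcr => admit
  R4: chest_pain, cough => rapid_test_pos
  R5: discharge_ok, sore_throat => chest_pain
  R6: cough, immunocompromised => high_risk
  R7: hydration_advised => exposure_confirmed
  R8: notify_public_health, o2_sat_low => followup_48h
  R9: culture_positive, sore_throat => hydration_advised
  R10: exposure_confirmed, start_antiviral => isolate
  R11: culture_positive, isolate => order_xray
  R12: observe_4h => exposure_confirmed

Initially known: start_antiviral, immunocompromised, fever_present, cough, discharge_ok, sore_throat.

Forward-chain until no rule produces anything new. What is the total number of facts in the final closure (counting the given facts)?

15

Round 1 — R2, R5, R6, derive culture_positive, chest_pain, high_risk.
Round 2 — R4, R9, derive rapid_test_pos, hydration_advised.
Round 3 — R7, derive exposure_confirmed.
Round 4 — R10, derive isolate.
Round 5 — R1, R11, derive o2_sat_low, order_xray.
Closure: {chest_pain, cough, culture_positive, discharge_ok, exposure_confirmed, fever_present, high_risk, hydration_advised, immunocompromised, isolate, o2_sat_low, order_xray, rapid_test_pos, sore_throat, start_antiviral} — 15 facts.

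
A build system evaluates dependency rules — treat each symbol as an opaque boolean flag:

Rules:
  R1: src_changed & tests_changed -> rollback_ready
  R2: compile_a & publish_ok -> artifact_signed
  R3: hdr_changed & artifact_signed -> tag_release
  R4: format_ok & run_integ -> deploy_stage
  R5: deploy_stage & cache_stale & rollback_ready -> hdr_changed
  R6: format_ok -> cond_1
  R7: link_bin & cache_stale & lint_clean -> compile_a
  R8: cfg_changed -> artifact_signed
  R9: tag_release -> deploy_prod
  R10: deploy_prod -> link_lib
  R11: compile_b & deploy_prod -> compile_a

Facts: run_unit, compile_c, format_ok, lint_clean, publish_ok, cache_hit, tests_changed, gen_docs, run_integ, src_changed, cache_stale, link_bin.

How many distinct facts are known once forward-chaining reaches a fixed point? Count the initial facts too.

Round 1 fires R1, R4, R6, R7, giving rollback_ready, deploy_stage, cond_1, compile_a.
Round 2 fires R2, R5, giving artifact_signed, hdr_changed.
Round 3 fires R3, giving tag_release.
Round 4 fires R9, giving deploy_prod.
Round 5 fires R10, giving link_lib.
Closure: {artifact_signed, cache_hit, cache_stale, compile_a, compile_c, cond_1, deploy_prod, deploy_stage, format_ok, gen_docs, hdr_changed, link_bin, link_lib, lint_clean, publish_ok, rollback_ready, run_integ, run_unit, src_changed, tag_release, tests_changed} — 21 facts.

21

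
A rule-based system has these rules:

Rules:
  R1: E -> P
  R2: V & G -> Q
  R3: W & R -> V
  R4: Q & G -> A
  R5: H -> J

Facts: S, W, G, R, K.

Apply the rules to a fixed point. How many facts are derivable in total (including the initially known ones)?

8

Round 1: R3 [W & R -> V]. Adds V.
Round 2: R2 [V & G -> Q]. Adds Q.
Round 3: R4 [Q & G -> A]. Adds A.
Closure: {A, G, K, Q, R, S, V, W} — 8 facts.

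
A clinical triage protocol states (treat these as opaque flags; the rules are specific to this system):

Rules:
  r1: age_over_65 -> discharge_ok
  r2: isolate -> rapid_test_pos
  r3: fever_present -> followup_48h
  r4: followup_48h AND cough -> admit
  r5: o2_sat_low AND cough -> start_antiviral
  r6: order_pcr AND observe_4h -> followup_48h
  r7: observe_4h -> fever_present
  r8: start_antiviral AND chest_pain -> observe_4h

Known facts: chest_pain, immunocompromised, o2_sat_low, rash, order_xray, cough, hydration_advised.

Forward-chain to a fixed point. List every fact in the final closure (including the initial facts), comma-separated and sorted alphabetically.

Round 1: r5 [o2_sat_low AND cough -> start_antiviral]. New: start_antiviral.
Round 2: r8 [start_antiviral AND chest_pain -> observe_4h]. New: observe_4h.
Round 3: r7 [observe_4h -> fever_present]. New: fever_present.
Round 4: r3 [fever_present -> followup_48h]. New: followup_48h.
Round 5: r4 [followup_48h AND cough -> admit]. New: admit.

admit, chest_pain, cough, fever_present, followup_48h, hydration_advised, immunocompromised, o2_sat_low, observe_4h, order_xray, rash, start_antiviral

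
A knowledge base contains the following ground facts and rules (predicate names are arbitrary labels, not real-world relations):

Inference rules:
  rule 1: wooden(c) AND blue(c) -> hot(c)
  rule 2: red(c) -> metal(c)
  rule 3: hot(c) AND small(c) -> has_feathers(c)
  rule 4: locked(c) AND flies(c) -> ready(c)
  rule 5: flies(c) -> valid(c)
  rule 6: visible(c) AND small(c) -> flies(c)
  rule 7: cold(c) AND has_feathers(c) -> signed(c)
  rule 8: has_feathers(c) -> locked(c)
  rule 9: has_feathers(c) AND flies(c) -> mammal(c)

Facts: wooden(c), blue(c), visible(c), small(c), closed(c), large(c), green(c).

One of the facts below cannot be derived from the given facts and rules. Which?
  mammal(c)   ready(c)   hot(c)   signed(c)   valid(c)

signed(c)

Round 1 fires rule 1, rule 6, giving hot(c), flies(c).
Round 2 fires rule 3, rule 5, giving has_feathers(c), valid(c).
Round 3 fires rule 8, rule 9, giving locked(c), mammal(c).
Round 4 fires rule 4, giving ready(c).
Derived: ready(c) (round 4), mammal(c) (round 3), valid(c) (round 2), hot(c) (round 1). signed(c) never appears in any round.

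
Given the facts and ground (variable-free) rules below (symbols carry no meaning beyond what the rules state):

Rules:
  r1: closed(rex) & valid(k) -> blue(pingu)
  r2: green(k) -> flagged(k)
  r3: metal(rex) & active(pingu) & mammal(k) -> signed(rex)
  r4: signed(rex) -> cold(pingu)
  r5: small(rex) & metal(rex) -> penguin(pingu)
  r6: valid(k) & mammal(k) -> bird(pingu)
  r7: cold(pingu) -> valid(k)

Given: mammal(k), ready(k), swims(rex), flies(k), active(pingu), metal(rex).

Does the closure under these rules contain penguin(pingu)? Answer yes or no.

no

Round 1: r3 [metal(rex) & active(pingu) & mammal(k) -> signed(rex)]. Adds signed(rex).
Round 2: r4 [signed(rex) -> cold(pingu)]. Adds cold(pingu).
Round 3: r7 [cold(pingu) -> valid(k)]. Adds valid(k).
Round 4: r6 [valid(k) & mammal(k) -> bird(pingu)]. Adds bird(pingu).
Fixed point reached. penguin(pingu) is concluded only by r5; r5 needs small(rex) (never derived).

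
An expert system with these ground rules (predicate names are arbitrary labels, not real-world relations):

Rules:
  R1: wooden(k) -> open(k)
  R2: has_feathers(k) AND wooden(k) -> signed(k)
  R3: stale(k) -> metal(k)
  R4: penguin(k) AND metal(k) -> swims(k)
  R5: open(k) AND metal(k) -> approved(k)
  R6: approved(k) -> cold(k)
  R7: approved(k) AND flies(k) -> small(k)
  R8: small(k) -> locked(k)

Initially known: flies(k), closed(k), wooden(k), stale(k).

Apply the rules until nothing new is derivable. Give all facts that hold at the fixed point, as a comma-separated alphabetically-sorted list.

approved(k), closed(k), cold(k), flies(k), locked(k), metal(k), open(k), small(k), stale(k), wooden(k)

Round 1 fires R1, R3, giving open(k), metal(k).
Round 2 fires R5, giving approved(k).
Round 3 fires R6, R7, giving cold(k), small(k).
Round 4 fires R8, giving locked(k).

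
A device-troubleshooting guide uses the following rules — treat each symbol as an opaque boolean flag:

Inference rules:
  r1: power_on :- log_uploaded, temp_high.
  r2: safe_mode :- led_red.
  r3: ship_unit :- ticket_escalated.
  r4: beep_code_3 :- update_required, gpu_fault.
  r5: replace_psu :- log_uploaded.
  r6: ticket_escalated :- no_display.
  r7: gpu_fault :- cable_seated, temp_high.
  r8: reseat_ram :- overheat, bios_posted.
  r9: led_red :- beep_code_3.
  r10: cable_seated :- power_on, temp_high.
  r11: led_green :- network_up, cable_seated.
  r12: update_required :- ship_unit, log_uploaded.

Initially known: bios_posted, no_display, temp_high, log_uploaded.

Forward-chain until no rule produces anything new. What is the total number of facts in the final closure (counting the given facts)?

14

Round 1 — r1, r5, r6, derive power_on, replace_psu, ticket_escalated.
Round 2 — r3, r10, derive ship_unit, cable_seated.
Round 3 — r7, r12, derive gpu_fault, update_required.
Round 4 — r4, derive beep_code_3.
Round 5 — r9, derive led_red.
Round 6 — r2, derive safe_mode.
Closure: {beep_code_3, bios_posted, cable_seated, gpu_fault, led_red, log_uploaded, no_display, power_on, replace_psu, safe_mode, ship_unit, temp_high, ticket_escalated, update_required} — 14 facts.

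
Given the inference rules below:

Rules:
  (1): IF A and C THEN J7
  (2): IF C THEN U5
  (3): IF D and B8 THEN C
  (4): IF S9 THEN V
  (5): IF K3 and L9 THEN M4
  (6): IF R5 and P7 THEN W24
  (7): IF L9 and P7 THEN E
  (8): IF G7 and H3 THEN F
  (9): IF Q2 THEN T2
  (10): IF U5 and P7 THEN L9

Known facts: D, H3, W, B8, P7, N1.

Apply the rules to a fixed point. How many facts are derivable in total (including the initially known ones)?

[1] (3) [IF D and B8 THEN C]. ⇒ new: C.
[2] (2) [IF C THEN U5]. ⇒ new: U5.
[3] (10) [IF U5 and P7 THEN L9]. ⇒ new: L9.
[4] (7) [IF L9 and P7 THEN E]. ⇒ new: E.
Closure: {B8, C, D, E, H3, L9, N1, P7, U5, W} — 10 facts.

10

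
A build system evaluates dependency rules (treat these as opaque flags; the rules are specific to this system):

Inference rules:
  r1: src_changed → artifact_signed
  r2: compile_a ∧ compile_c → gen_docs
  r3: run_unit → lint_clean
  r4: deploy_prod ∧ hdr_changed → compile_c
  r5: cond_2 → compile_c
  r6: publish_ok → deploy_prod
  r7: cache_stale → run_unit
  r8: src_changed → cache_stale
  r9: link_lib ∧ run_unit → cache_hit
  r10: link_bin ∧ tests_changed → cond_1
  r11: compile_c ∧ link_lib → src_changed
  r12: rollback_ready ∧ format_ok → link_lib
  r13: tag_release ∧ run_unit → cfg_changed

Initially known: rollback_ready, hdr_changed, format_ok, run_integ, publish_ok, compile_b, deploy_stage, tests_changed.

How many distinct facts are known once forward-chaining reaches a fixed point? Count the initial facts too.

17

Round 1: r6 [publish_ok → deploy_prod]; r12 [rollback_ready ∧ format_ok → link_lib]. Adds deploy_prod, link_lib.
Round 2: r4 [deploy_prod ∧ hdr_changed → compile_c]. Adds compile_c.
Round 3: r11 [compile_c ∧ link_lib → src_changed]. Adds src_changed.
Round 4: r1 [src_changed → artifact_signed]; r8 [src_changed → cache_stale]. Adds artifact_signed, cache_stale.
Round 5: r7 [cache_stale → run_unit]. Adds run_unit.
Round 6: r3 [run_unit → lint_clean]; r9 [link_lib ∧ run_unit → cache_hit]. Adds lint_clean, cache_hit.
Closure: {artifact_signed, cache_hit, cache_stale, compile_b, compile_c, deploy_prod, deploy_stage, format_ok, hdr_changed, link_lib, lint_clean, publish_ok, rollback_ready, run_integ, run_unit, src_changed, tests_changed} — 17 facts.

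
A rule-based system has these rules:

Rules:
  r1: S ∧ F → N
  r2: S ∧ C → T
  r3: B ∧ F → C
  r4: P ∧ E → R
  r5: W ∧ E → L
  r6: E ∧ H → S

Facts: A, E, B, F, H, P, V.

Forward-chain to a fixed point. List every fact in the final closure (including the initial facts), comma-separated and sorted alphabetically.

[1] r3 [B ∧ F → C]; r4 [P ∧ E → R]; r6 [E ∧ H → S]. ⇒ new: C, R, S.
[2] r1 [S ∧ F → N]; r2 [S ∧ C → T]. ⇒ new: N, T.

A, B, C, E, F, H, N, P, R, S, T, V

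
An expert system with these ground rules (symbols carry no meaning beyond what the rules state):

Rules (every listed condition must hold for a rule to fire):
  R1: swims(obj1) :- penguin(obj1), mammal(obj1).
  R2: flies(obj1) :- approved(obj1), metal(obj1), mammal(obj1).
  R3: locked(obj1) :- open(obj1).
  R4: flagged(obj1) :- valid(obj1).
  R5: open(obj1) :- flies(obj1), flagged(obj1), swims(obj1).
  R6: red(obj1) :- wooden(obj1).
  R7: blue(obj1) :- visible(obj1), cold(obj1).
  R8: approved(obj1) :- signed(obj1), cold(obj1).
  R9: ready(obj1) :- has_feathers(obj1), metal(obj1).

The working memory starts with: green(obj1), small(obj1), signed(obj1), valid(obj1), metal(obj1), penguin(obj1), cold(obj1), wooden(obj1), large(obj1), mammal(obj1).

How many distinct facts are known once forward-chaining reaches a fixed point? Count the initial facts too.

[1] R1 [swims(obj1) :- penguin(obj1), mammal(obj1).]; R4 [flagged(obj1) :- valid(obj1).]; R6 [red(obj1) :- wooden(obj1).]; R8 [approved(obj1) :- signed(obj1), cold(obj1).]. ⇒ new: swims(obj1), flagged(obj1), red(obj1), approved(obj1).
[2] R2 [flies(obj1) :- approved(obj1), metal(obj1), mammal(obj1).]. ⇒ new: flies(obj1).
[3] R5 [open(obj1) :- flies(obj1), flagged(obj1), swims(obj1).]. ⇒ new: open(obj1).
[4] R3 [locked(obj1) :- open(obj1).]. ⇒ new: locked(obj1).
Closure: {approved(obj1), cold(obj1), flagged(obj1), flies(obj1), green(obj1), large(obj1), locked(obj1), mammal(obj1), metal(obj1), open(obj1), penguin(obj1), red(obj1), signed(obj1), small(obj1), swims(obj1), valid(obj1), wooden(obj1)} — 17 facts.

17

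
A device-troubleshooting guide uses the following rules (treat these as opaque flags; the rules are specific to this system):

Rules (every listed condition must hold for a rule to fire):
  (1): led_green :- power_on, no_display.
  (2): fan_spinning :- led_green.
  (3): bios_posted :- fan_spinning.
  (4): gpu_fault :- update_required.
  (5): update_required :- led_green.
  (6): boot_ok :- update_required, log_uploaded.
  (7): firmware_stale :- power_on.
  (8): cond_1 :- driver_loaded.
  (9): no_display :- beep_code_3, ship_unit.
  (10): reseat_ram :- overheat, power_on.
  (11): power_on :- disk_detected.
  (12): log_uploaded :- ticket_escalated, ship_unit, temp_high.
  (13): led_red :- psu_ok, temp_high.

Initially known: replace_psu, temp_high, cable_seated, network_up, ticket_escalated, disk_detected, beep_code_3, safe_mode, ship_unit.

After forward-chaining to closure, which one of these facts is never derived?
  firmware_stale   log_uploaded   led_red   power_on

led_red

Round 1 fires (9), (11), (12), giving no_display, power_on, log_uploaded.
Round 2 fires (1), (7), giving led_green, firmware_stale.
Round 3 fires (2), (5), giving fan_spinning, update_required.
Round 4 fires (3), (4), (6), giving bios_posted, gpu_fault, boot_ok.
Derived: log_uploaded (round 1), power_on (round 1), firmware_stale (round 2). led_red never appears in any round.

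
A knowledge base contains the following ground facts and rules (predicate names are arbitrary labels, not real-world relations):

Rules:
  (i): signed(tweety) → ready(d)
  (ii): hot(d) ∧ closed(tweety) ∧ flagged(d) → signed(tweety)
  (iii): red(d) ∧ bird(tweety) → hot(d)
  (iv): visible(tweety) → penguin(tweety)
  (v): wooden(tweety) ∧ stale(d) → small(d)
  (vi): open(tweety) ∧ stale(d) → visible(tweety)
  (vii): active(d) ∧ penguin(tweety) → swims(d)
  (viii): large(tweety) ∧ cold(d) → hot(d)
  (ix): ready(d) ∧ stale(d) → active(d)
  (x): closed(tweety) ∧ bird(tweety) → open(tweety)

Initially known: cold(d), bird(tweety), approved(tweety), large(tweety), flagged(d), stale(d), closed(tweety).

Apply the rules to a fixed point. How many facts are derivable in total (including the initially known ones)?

15

Round 1 fires (viii), (x), giving hot(d), open(tweety).
Round 2 fires (ii), (vi), giving signed(tweety), visible(tweety).
Round 3 fires (i), (iv), giving ready(d), penguin(tweety).
Round 4 fires (ix), giving active(d).
Round 5 fires (vii), giving swims(d).
Closure: {active(d), approved(tweety), bird(tweety), closed(tweety), cold(d), flagged(d), hot(d), large(tweety), open(tweety), penguin(tweety), ready(d), signed(tweety), stale(d), swims(d), visible(tweety)} — 15 facts.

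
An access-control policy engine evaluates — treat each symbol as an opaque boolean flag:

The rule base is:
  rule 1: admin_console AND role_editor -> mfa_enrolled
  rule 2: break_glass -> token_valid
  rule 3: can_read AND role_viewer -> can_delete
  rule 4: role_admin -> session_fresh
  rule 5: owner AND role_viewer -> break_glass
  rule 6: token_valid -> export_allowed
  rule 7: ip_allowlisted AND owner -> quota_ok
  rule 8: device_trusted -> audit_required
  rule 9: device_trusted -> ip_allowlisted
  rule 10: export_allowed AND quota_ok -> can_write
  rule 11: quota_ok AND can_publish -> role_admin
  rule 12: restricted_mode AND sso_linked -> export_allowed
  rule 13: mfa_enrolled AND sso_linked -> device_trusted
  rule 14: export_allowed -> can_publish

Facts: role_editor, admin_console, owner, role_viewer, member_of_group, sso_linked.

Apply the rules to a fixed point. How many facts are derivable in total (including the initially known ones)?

18

[1] rule 1 [admin_console AND role_editor -> mfa_enrolled]; rule 5 [owner AND role_viewer -> break_glass]. ⇒ new: mfa_enrolled, break_glass.
[2] rule 2 [break_glass -> token_valid]; rule 13 [mfa_enrolled AND sso_linked -> device_trusted]. ⇒ new: token_valid, device_trusted.
[3] rule 6 [token_valid -> export_allowed]; rule 8 [device_trusted -> audit_required]; rule 9 [device_trusted -> ip_allowlisted]. ⇒ new: export_allowed, audit_required, ip_allowlisted.
[4] rule 7 [ip_allowlisted AND owner -> quota_ok]; rule 14 [export_allowed -> can_publish]. ⇒ new: quota_ok, can_publish.
[5] rule 10 [export_allowed AND quota_ok -> can_write]; rule 11 [quota_ok AND can_publish -> role_admin]. ⇒ new: can_write, role_admin.
[6] rule 4 [role_admin -> session_fresh]. ⇒ new: session_fresh.
Closure: {admin_console, audit_required, break_glass, can_publish, can_write, device_trusted, export_allowed, ip_allowlisted, member_of_group, mfa_enrolled, owner, quota_ok, role_admin, role_editor, role_viewer, session_fresh, sso_linked, token_valid} — 18 facts.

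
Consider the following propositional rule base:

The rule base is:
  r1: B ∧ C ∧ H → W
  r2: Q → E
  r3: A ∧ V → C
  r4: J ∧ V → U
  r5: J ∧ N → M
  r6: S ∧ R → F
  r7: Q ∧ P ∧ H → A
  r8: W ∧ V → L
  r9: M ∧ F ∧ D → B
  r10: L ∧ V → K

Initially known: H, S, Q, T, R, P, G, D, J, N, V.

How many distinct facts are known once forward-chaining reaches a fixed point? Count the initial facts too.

21

Round 1: r2 [Q → E]; r4 [J ∧ V → U]; r5 [J ∧ N → M]; r6 [S ∧ R → F]; r7 [Q ∧ P ∧ H → A]. New: E, U, M, F, A.
Round 2: r3 [A ∧ V → C]; r9 [M ∧ F ∧ D → B]. New: C, B.
Round 3: r1 [B ∧ C ∧ H → W]. New: W.
Round 4: r8 [W ∧ V → L]. New: L.
Round 5: r10 [L ∧ V → K]. New: K.
Closure: {A, B, C, D, E, F, G, H, J, K, L, M, N, P, Q, R, S, T, U, V, W} — 21 facts.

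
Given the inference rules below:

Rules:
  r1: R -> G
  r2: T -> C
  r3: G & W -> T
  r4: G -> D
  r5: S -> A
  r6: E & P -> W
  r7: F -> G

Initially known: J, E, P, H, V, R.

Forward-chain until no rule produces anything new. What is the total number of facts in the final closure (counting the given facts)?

[1] r1 [R -> G]; r6 [E & P -> W]. ⇒ new: G, W.
[2] r3 [G & W -> T]; r4 [G -> D]. ⇒ new: T, D.
[3] r2 [T -> C]. ⇒ new: C.
Closure: {C, D, E, G, H, J, P, R, T, V, W} — 11 facts.

11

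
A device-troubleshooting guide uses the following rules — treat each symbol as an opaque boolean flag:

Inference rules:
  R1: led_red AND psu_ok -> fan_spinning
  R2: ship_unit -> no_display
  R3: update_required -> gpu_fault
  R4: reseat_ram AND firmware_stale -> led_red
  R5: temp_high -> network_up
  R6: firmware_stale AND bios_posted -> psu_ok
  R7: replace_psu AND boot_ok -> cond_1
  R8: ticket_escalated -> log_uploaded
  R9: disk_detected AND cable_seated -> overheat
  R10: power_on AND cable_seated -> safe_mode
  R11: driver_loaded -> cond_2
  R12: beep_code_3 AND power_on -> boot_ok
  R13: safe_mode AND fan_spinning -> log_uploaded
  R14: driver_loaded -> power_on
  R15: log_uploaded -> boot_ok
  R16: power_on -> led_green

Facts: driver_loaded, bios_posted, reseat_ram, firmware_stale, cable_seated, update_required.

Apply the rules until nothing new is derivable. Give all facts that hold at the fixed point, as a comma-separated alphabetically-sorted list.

[1] R3 [update_required -> gpu_fault]; R4 [reseat_ram AND firmware_stale -> led_red]; R6 [firmware_stale AND bios_posted -> psu_ok]; R11 [driver_loaded -> cond_2]; R14 [driver_loaded -> power_on]. ⇒ new: gpu_fault, led_red, psu_ok, cond_2, power_on.
[2] R1 [led_red AND psu_ok -> fan_spinning]; R10 [power_on AND cable_seated -> safe_mode]; R16 [power_on -> led_green]. ⇒ new: fan_spinning, safe_mode, led_green.
[3] R13 [safe_mode AND fan_spinning -> log_uploaded]. ⇒ new: log_uploaded.
[4] R15 [log_uploaded -> boot_ok]. ⇒ new: boot_ok.

bios_posted, boot_ok, cable_seated, cond_2, driver_loaded, fan_spinning, firmware_stale, gpu_fault, led_green, led_red, log_uploaded, power_on, psu_ok, reseat_ram, safe_mode, update_required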